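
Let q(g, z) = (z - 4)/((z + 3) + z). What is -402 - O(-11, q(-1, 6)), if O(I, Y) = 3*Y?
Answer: -2012/5 ≈ -402.40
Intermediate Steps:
q(g, z) = (-4 + z)/(3 + 2*z) (q(g, z) = (-4 + z)/((3 + z) + z) = (-4 + z)/(3 + 2*z))
-402 - O(-11, q(-1, 6)) = -402 - 3*(-4 + 6)/(3 + 2*6) = -402 - 3*2/(3 + 12) = -402 - 3*2/15 = -402 - 1*2/5 = -402 - 2/5 = -2012/5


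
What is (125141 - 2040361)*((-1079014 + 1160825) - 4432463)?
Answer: 8332455723440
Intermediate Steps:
(125141 - 2040361)*((-1079014 + 1160825) - 4432463) = -1915220*(81811 - 4432463) = -1915220*(-4350652) = 8332455723440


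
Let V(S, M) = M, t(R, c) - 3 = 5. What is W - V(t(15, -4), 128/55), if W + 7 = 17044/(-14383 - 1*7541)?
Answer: -3046108/301455 ≈ -10.105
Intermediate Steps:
t(R, c) = 8 (t(R, c) = 3 + 5 = 8)
W = -42628/5481 (W = -7 + 17044/(-14383 - 1*7541) = -7 + 17044/(-14383 - 7541) = -7 + 17044/(-21924) = -7 + 17044*(-1/21924) = -7 - 4261/5481 = -42628/5481 ≈ -7.7774)
W - V(t(15, -4), 128/55) = -42628/5481 - 128/55 = -3046108/301455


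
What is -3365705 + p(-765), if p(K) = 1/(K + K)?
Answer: -5149528651/1530 ≈ -3.3657e+6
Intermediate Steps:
p(K) = 1/(2*K)
-3365705 + p(-765) = -3365705 + (½)/(-765) = -3365705 + (½)*(-1/765) = -3365705 - 1/1530 = -5149528651/1530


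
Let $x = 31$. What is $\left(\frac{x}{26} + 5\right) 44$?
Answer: $\frac{3542}{13} \approx 272.46$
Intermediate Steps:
$\left(\frac{x}{26} + 5\right) 44 = \left(\frac{31}{26} + 5\right) 44 = \frac{161}{26} \cdot 44 = \frac{3542}{13}$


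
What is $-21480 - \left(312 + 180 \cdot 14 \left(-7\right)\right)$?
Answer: $-4152$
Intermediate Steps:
$-21480 - \left(312 + 180 \cdot 14 \left(-7\right)\right) = -21480 - -17328 = -21480 + \left(17640 - 312\right) = -21480 + 17328 = -4152$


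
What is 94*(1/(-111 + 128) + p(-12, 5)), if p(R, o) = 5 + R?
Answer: -11092/17 ≈ -652.47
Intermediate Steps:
94*(1/(-111 + 128) + p(-12, 5)) = 94*(1/(-111 + 128) + (5 - 12)) = 94*(1/17 - 7) = 94*(-118/17) = -11092/17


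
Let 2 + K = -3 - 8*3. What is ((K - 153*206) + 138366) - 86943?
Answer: 19876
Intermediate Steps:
K = -29 (K = -2 + (-3 - 8*3) = -2 + (-3 - 24) = -2 - 27 = -29)
((K - 153*206) + 138366) - 86943 = ((-29 - 153*206) + 138366) - 86943 = ((-29 - 31518) + 138366) - 86943 = (-31547 + 138366) - 86943 = 106819 - 86943 = 19876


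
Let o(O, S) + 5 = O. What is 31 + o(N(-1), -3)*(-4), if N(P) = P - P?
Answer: 51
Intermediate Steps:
N(P) = 0
o(O, S) = -5 + O
31 + o(N(-1), -3)*(-4) = 31 + (-5 + 0)*(-4) = 31 - 5*(-4) = 31 + 20 = 51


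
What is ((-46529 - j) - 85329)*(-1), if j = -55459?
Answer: 76399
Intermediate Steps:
((-46529 - j) - 85329)*(-1) = ((-46529 - 1*(-55459)) - 85329)*(-1) = ((-46529 + 55459) - 85329)*(-1) = (8930 - 85329)*(-1) = -76399*(-1) = 76399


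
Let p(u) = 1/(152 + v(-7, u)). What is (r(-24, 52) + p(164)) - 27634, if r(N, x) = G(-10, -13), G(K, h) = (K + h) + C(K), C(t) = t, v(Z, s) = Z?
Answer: -4011714/145 ≈ -27667.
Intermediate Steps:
G(K, h) = h + 2*K (G(K, h) = (K + h) + K = h + 2*K)
r(N, x) = -33 (r(N, x) = -13 + 2*(-10) = -13 - 20 = -33)
p(u) = 1/145 (p(u) = 1/(152 - 7) = 1/145)
(r(-24, 52) + p(164)) - 27634 = (-33 + 1/145) - 27634 = -4784/145 - 27634 = -4011714/145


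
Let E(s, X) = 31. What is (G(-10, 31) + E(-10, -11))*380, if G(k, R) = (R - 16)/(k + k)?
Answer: 11495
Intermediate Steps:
G(k, R) = (-16 + R)/(2*k) (G(k, R) = (-16 + R)/((2*k)) = (-16 + R)*(1/(2*k)) = (-16 + R)/(2*k))
(G(-10, 31) + E(-10, -11))*380 = ((½)*(-16 + 31)/(-10) + 31)*380 = ((½)*(-⅒)*15 + 31)*380 = (-¾ + 31)*380 = (121/4)*380 = 11495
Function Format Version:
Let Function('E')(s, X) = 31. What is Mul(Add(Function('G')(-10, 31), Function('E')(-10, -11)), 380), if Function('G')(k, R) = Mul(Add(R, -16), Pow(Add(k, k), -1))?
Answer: 11495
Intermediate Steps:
Function('G')(k, R) = Mul(Rational(1, 2), Pow(k, -1), Add(-16, R)) (Function('G')(k, R) = Mul(Add(-16, R), Pow(Mul(2, k), -1)) = Mul(Add(-16, R), Mul(Rational(1, 2), Pow(k, -1))) = Mul(Rational(1, 2), Pow(k, -1), Add(-16, R)))
Mul(Add(Function('G')(-10, 31), Function('E')(-10, -11)), 380) = Mul(Add(Mul(Rational(1, 2), Pow(-10, -1), Add(-16, 31)), 31), 380) = Mul(Add(Mul(Rational(1, 2), Rational(-1, 10), 15), 31), 380) = Mul(Add(Rational(-3, 4), 31), 380) = Mul(Rational(121, 4), 380) = 11495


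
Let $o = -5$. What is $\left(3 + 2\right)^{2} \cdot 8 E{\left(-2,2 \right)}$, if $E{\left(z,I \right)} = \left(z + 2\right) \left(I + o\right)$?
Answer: $0$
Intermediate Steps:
$E{\left(z,I \right)} = \left(-5 + I\right) \left(2 + z\right)$ ($E{\left(z,I \right)} = \left(z + 2\right) \left(I - 5\right) = \left(2 + z\right) \left(-5 + I\right) = \left(-5 + I\right) \left(2 + z\right)$)
$\left(3 + 2\right)^{2} \cdot 8 E{\left(-2,2 \right)} = \left(3 + 2\right)^{2} \cdot 8 \left(-10 - -10 + 2 \cdot 2 + 2 \left(-2\right)\right) = 5^{2} \cdot 8 \left(-10 + 10 + 4 - 4\right) = 25 \cdot 8 \cdot 0 = 200 \cdot 0 = 0$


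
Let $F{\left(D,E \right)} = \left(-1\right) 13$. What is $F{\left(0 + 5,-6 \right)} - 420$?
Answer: $-433$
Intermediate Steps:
$F{\left(D,E \right)} = -13$
$F{\left(0 + 5,-6 \right)} - 420 = -13 - 420 = -433$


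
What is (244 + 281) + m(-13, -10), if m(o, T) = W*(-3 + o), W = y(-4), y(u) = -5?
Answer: 605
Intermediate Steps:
W = -5
m(o, T) = 15 - 5*o (m(o, T) = -5*(-3 + o) = 15 - 5*o)
(244 + 281) + m(-13, -10) = (244 + 281) + (15 - 5*(-13)) = 525 + (15 + 65) = 525 + 80 = 605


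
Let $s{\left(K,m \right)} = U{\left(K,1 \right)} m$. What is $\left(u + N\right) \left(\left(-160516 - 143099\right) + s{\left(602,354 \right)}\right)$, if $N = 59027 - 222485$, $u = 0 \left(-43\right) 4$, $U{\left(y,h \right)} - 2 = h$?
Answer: $49454708274$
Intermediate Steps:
$U{\left(y,h \right)} = 2 + h$
$u = 0$ ($u = 0 \cdot 4 = 0$)
$s{\left(K,m \right)} = 3 m$ ($s{\left(K,m \right)} = \left(2 + 1\right) m = 3 m$)
$N = -163458$ ($N = 59027 - 222485 = -163458$)
$\left(u + N\right) \left(\left(-160516 - 143099\right) + s{\left(602,354 \right)}\right) = \left(0 - 163458\right) \left(\left(-160516 - 143099\right) + 3 \cdot 354\right) = - 163458 \left(-303615 + 1062\right) = \left(-163458\right) \left(-302553\right) = 49454708274$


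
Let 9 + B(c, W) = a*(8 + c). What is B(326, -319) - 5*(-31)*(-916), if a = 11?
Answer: -138315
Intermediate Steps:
B(c, W) = 79 + 11*c (B(c, W) = -9 + 11*(8 + c) = -9 + (88 + 11*c) = 79 + 11*c)
B(326, -319) - 5*(-31)*(-916) = (79 + 11*326) - 5*(-31)*(-916) = (79 + 3586) + 155*(-916) = 3665 - 141980 = -138315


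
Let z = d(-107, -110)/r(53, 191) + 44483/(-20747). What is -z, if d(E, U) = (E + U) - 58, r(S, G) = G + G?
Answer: 22697931/7925354 ≈ 2.8640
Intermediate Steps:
r(S, G) = 2*G
d(E, U) = -58 + E + U
z = -22697931/7925354 (z = (-58 - 107 - 110)/((2*191)) + 44483/(-20747) = -275/382 + 44483*(-1/20747) = -275*1/382 - 44483/20747 = -275/382 - 44483/20747 = -22697931/7925354 ≈ -2.8640)
-z = -1*(-22697931/7925354) = 22697931/7925354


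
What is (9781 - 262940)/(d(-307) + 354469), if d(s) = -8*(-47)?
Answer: -253159/354845 ≈ -0.71344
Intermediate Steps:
d(s) = 376
(9781 - 262940)/(d(-307) + 354469) = (9781 - 262940)/(376 + 354469) = -253159/354845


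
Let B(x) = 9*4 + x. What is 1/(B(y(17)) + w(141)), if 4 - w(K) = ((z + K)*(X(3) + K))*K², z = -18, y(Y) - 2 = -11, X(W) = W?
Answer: -1/352132241 ≈ -2.8398e-9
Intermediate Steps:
y(Y) = -9 (y(Y) = 2 - 11 = -9)
B(x) = 36 + x
w(K) = 4 - K²*(-18 + K)*(3 + K) (w(K) = 4 - (-18 + K)*(3 + K)*K² = 4 - K²*(-18 + K)*(3 + K))
1/(B(y(17)) + w(141)) = 1/((36 - 9) + (4 - 1*141⁴ + 15*141³ + 54*141²)) = 1/(27 + (4 - 1*395254161 + 15*2803221 + 54*19881)) = 1/(27 + (4 - 395254161 + 42048315 + 1073574)) = 1/(27 - 352132268) = 1/(-352132241) = -1/352132241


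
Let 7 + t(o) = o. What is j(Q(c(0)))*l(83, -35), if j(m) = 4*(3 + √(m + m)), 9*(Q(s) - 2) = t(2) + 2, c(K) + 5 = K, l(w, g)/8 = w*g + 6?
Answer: -278304 - 92768*√30/3 ≈ -4.4767e+5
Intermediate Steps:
l(w, g) = 48 + 8*g*w (l(w, g) = 8*(w*g + 6) = 8*(g*w + 6) = 8*(6 + g*w) = 48 + 8*g*w)
t(o) = -7 + o
c(K) = -5 + K
Q(s) = 5/3 (Q(s) = 2 + ((-7 + 2) + 2)/9 = 2 + (-5 + 2)/9 = 2 + (⅑)*(-3) = 2 - ⅓ = 5/3)
j(m) = 12 + 4*√2*√m (j(m) = 4*(3 + √(2*m)) = 4*(3 + √2*√m) = 12 + 4*√2*√m)
j(Q(c(0)))*l(83, -35) = (12 + 4*√2*√(5/3))*(48 + 8*(-35)*83) = (12 + 4*√2*(√15/3))*(48 - 23240) = (12 + 4*√30/3)*(-23192) = -278304 - 92768*√30/3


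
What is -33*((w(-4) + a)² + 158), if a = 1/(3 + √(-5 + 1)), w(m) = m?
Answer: -960267/169 - 6468*I/169 ≈ -5682.1 - 38.272*I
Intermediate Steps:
a = (3 - 2*I)/13 (a = 1/(3 + √(-4)) = 1/(3 + 2*I) = (3 - 2*I)/13 ≈ 0.23077 - 0.15385*I)
-33*((w(-4) + a)² + 158) = -33*((-4 + (3/13 - 2*I/13))² + 158) = -33*((-49/13 - 2*I/13)² + 158) = -33*(158 + (-49/13 - 2*I/13)²) = -5214 - 33*(-49/13 - 2*I/13)²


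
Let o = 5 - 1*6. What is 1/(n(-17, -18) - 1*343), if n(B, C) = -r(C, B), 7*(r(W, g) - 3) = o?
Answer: -7/2421 ≈ -0.0028914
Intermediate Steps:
o = -1 (o = 5 - 6 = -1)
r(W, g) = 20/7 (r(W, g) = 3 + (⅐)*(-1) = 3 - ⅐ = 20/7)
n(B, C) = -20/7 (n(B, C) = -1*20/7 = -20/7)
1/(n(-17, -18) - 1*343) = 1/(-20/7 - 1*343) = 1/(-20/7 - 343) = 1/(-2421/7) = -7/2421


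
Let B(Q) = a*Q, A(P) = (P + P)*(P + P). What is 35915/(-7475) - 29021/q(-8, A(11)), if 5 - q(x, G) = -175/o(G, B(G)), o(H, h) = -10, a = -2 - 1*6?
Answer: 17318643/7475 ≈ 2316.9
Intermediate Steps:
a = -8 (a = -2 - 6 = -8)
A(P) = 4*P² (A(P) = (2*P)*(2*P) = 4*P²)
B(Q) = -8*Q
q(x, G) = -25/2 (q(x, G) = 5 - (-175)/(-10) = 5 - (-175)*(-1)/10 = 5 - 1*35/2 = 5 - 35/2 = -25/2)
35915/(-7475) - 29021/q(-8, A(11)) = 35915/(-7475) - 29021/(-25/2) = 35915*(-1/7475) - 29021*(-2/25) = -7183/1495 + 58042/25 = 17318643/7475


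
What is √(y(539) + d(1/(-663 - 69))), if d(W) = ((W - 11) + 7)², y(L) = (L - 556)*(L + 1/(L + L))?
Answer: I*√29059124210303/56364 ≈ 95.64*I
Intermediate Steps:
y(L) = (-556 + L)*(L + 1/(2*L))
d(W) = (-4 + W)² (d(W) = ((-11 + W) + 7)² = (-4 + W)²)
√(y(539) + d(1/(-663 - 69))) = √((½ + 539² - 556*539 - 278/539) + (-4 + 1/(-663 - 69))²) = √((½ + 290521 - 299684 - 278*1/539) + (-4 + 1/(-732))²) = √((½ + 290521 - 299684 - 278/539) + (-4 - 1/732)²) = √(-9877731/1078 + (-2929/732)²) = √(-9877731/1078 + 8579041/535824) = √(-2641738564573/288809136) = I*√29059124210303/56364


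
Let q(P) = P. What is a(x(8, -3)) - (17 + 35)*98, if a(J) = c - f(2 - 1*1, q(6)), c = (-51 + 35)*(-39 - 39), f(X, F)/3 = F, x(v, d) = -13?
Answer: -3866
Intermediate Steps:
f(X, F) = 3*F
c = 1248 (c = -16*(-78) = 1248)
a(J) = 1230 (a(J) = 1248 - 3*6 = 1248 - 1*18 = 1248 - 18 = 1230)
a(x(8, -3)) - (17 + 35)*98 = 1230 - (17 + 35)*98 = 1230 - 52*98 = 1230 - 1*5096 = 1230 - 5096 = -3866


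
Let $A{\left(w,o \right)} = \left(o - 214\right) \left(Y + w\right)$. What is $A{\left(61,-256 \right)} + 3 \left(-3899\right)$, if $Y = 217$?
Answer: $-142357$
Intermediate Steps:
$A{\left(w,o \right)} = \left(-214 + o\right) \left(217 + w\right)$ ($A{\left(w,o \right)} = \left(o - 214\right) \left(217 + w\right) = \left(-214 + o\right) \left(217 + w\right)$)
$A{\left(61,-256 \right)} + 3 \left(-3899\right) = \left(-46438 - 13054 + 217 \left(-256\right) - 15616\right) + 3 \left(-3899\right) = \left(-46438 - 13054 - 55552 - 15616\right) - 11697 = -130660 - 11697 = -142357$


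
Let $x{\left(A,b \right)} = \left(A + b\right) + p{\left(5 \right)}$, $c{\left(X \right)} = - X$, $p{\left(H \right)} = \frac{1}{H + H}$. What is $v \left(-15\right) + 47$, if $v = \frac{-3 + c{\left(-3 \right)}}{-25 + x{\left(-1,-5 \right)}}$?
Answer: $47$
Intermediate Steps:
$p{\left(H \right)} = \frac{1}{2 H}$
$x{\left(A,b \right)} = \frac{1}{10} + A + b$ ($x{\left(A,b \right)} = \left(A + b\right) + \frac{1}{2 \cdot 5} = \left(A + b\right) + \frac{1}{2} \cdot \frac{1}{5} = \left(A + b\right) + \frac{1}{10} = \frac{1}{10} + A + b$)
$v = 0$ ($v = \frac{-3 - -3}{-25 - \frac{59}{10}} = \frac{-3 + 3}{-25 - \frac{59}{10}} = \frac{0}{- \frac{309}{10}} = 0 \left(- \frac{10}{309}\right) = 0$)
$v \left(-15\right) + 47 = 0 \left(-15\right) + 47 = 0 + 47 = 47$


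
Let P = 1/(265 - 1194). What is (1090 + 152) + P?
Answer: 1153817/929 ≈ 1242.0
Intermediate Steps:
P = -1/929 (P = 1/(-929) = -1/929 ≈ -0.0010764)
(1090 + 152) + P = (1090 + 152) - 1/929 = 1242 - 1/929 = 1153817/929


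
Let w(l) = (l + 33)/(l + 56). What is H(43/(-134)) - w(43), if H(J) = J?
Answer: -14441/13266 ≈ -1.0886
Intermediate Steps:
w(l) = (33 + l)/(56 + l)
H(43/(-134)) - w(43) = 43/(-134) - (33 + 43)/(56 + 43) = 43*(-1/134) - 76/99 = -43/134 - 76/99 = -14441/13266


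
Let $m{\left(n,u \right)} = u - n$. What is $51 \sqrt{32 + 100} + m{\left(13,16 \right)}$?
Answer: $3 + 102 \sqrt{33} \approx 588.95$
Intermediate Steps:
$51 \sqrt{32 + 100} + m{\left(13,16 \right)} = 51 \sqrt{32 + 100} + \left(16 - 13\right) = 51 \sqrt{132} + \left(16 - 13\right) = 51 \cdot 2 \sqrt{33} + 3 = 102 \sqrt{33} + 3 = 3 + 102 \sqrt{33}$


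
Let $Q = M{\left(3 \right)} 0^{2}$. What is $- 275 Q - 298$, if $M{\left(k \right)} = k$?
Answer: $-298$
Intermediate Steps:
$Q = 0$ ($Q = 3 \cdot 0^{2} = 3 \cdot 0 = 0$)
$- 275 Q - 298 = \left(-275\right) 0 - 298 = 0 - 298 = -298$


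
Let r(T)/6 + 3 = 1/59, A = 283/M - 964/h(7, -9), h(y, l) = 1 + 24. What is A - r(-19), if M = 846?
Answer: -25365271/1247850 ≈ -20.327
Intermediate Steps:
h(y, l) = 25
A = -808469/21150 (A = 283/846 - 964/25 = -808469/21150 ≈ -38.225)
r(T) = -1056/59 (r(T) = -18 + 6/59 = -1056/59)
A - r(-19) = -808469/21150 - 1*(-1056/59) = -808469/21150 + 1056/59 = -25365271/1247850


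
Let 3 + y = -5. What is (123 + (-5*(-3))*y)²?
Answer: 9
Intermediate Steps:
y = -8 (y = -3 - 5 = -8)
(123 + (-5*(-3))*y)² = (123 - 5*(-3)*(-8))² = (123 + 15*(-8))² = (123 - 120)² = 3² = 9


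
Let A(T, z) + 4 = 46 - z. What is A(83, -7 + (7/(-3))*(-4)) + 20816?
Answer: 62567/3 ≈ 20856.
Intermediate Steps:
A(T, z) = 42 - z (A(T, z) = -4 + (46 - z) = 42 - z)
A(83, -7 + (7/(-3))*(-4)) + 20816 = (42 - (-7 + (7/(-3))*(-4))) + 20816 = (42 - (-7 + (7*(-⅓))*(-4))) + 20816 = (42 - (-7 - 7/3*(-4))) + 20816 = (42 - (-7 + 28/3)) + 20816 = (42 - 1*7/3) + 20816 = (42 - 7/3) + 20816 = 119/3 + 20816 = 62567/3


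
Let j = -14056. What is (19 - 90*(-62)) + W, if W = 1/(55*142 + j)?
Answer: 34971353/6246 ≈ 5599.0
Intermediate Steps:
W = -1/6246 (W = 1/(55*142 - 14056) = 1/(7810 - 14056) = 1/(-6246) = -1/6246 ≈ -0.00016010)
(19 - 90*(-62)) + W = (19 - 90*(-62)) - 1/6246 = (19 + 5580) - 1/6246 = 5599 - 1/6246 = 34971353/6246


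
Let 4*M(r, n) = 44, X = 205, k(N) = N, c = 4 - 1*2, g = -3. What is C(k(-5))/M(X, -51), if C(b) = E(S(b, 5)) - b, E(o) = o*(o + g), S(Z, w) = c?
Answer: 3/11 ≈ 0.27273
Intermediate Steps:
c = 2 (c = 4 - 2 = 2)
S(Z, w) = 2
E(o) = o*(-3 + o) (E(o) = o*(o - 3) = o*(-3 + o))
M(r, n) = 11 (M(r, n) = (¼)*44 = 11)
C(b) = -2 - b (C(b) = 2*(-3 + 2) - b = 2*(-1) - b = -2 - b)
C(k(-5))/M(X, -51) = (-2 - 1*(-5))/11 = (-2 + 5)*(1/11) = 3*(1/11) = 3/11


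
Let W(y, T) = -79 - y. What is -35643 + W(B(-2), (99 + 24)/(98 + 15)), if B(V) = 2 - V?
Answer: -35726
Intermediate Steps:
-35643 + W(B(-2), (99 + 24)/(98 + 15)) = -35643 + (-79 - (2 - 1*(-2))) = -35643 + (-79 - (2 + 2)) = -35643 + (-79 - 1*4) = -35643 + (-79 - 4) = -35643 - 83 = -35726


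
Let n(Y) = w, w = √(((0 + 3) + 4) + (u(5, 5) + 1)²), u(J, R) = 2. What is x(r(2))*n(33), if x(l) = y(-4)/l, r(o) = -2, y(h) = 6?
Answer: -12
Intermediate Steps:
w = 4 (w = √(((0 + 3) + 4) + (2 + 1)²) = √((3 + 4) + 3²) = √(7 + 9) = √16 = 4)
n(Y) = 4
x(l) = 6/l
x(r(2))*n(33) = (6/(-2))*4 = (6*(-½))*4 = -3*4 = -12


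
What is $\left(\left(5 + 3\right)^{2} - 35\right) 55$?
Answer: $1595$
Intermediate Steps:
$\left(\left(5 + 3\right)^{2} - 35\right) 55 = \left(8^{2} - 35\right) 55 = \left(64 - 35\right) 55 = 29 \cdot 55 = 1595$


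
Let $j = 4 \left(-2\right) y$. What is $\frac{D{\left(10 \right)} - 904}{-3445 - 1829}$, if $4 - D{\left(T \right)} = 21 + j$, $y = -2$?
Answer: $\frac{937}{5274} \approx 0.17766$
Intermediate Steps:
$j = 16$ ($j = 4 \left(-2\right) \left(-2\right) = \left(-8\right) \left(-2\right) = 16$)
$D{\left(T \right)} = -33$ ($D{\left(T \right)} = 4 - \left(21 + 16\right) = 4 - 37 = -33$)
$\frac{D{\left(10 \right)} - 904}{-3445 - 1829} = \frac{-33 - 904}{-3445 - 1829} = - \frac{937}{-5274} = \left(-937\right) \left(- \frac{1}{5274}\right) = \frac{937}{5274}$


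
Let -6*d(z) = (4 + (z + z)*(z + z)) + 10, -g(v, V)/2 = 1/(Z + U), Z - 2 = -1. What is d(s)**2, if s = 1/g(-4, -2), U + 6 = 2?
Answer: 529/36 ≈ 14.694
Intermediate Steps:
U = -4 (U = -6 + 2 = -4)
Z = 1 (Z = 2 - 1 = 1)
g(v, V) = 2/3 (g(v, V) = -2/(1 - 4) = -2/(-3) = -2*(-1/3) = 2/3)
s = 3/2 (s = 1/(2/3) = 3/2 ≈ 1.5000)
d(z) = -7/3 - 2*z**2/3 (d(z) = -((4 + (z + z)*(z + z)) + 10)/6 = -((4 + (2*z)*(2*z)) + 10)/6 = -((4 + 4*z**2) + 10)/6 = -(14 + 4*z**2)/6 = -7/3 - 2*z**2/3)
d(s)**2 = (-7/3 - 2*(3/2)**2/3)**2 = (-7/3 - 2/3*9/4)**2 = (-7/3 - 3/2)**2 = (-23/6)**2 = 529/36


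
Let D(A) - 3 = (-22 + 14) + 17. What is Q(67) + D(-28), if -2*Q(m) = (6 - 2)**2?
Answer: 4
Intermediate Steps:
Q(m) = -8 (Q(m) = -(6 - 2)**2/2 = -1/2*4**2 = -1/2*16 = -8)
D(A) = 12 (D(A) = 3 + ((-22 + 14) + 17) = 3 + (-8 + 17) = 3 + 9 = 12)
Q(67) + D(-28) = -8 + 12 = 4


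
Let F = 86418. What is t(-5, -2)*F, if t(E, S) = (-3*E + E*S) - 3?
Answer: 1901196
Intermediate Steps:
t(E, S) = -3 - 3*E + E*S
t(-5, -2)*F = (-3 - 3*(-5) - 5*(-2))*86418 = (-3 + 15 + 10)*86418 = 22*86418 = 1901196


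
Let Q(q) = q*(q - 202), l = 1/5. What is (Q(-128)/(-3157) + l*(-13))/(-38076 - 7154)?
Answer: 22931/64905050 ≈ 0.00035330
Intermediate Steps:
l = ⅕ ≈ 0.20000
Q(q) = q*(-202 + q)
(Q(-128)/(-3157) + l*(-13))/(-38076 - 7154) = (-128*(-202 - 128)/(-3157) + (⅕)*(-13))/(-38076 - 7154) = (-128*(-330)*(-1/3157) - 13/5)/(-45230) = (42240*(-1/3157) - 13/5)*(-1/45230) = (-3840/287 - 13/5)*(-1/45230) = -22931/1435*(-1/45230) = 22931/64905050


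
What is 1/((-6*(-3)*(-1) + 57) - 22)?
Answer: 1/17 ≈ 0.058824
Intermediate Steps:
1/((-6*(-3)*(-1) + 57) - 22) = 1/((18*(-1) + 57) - 22) = 1/((-18 + 57) - 22) = 1/(39 - 22) = 1/17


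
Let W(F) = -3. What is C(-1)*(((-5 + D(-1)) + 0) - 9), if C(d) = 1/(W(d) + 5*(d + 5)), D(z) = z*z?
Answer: -13/17 ≈ -0.76471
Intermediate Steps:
D(z) = z²
C(d) = 1/(22 + 5*d) (C(d) = 1/(-3 + 5*(d + 5)) = 1/(-3 + 5*(5 + d)) = 1/(-3 + (25 + 5*d)) = 1/(22 + 5*d))
C(-1)*(((-5 + D(-1)) + 0) - 9) = (((-5 + (-1)²) + 0) - 9)/(22 + 5*(-1)) = (((-5 + 1) + 0) - 9)/(22 - 5) = ((-4 + 0) - 9)/17 = (-4 - 9)/17 = (1/17)*(-13) = -13/17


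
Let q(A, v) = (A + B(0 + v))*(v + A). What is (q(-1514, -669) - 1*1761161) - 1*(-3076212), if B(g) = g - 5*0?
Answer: 6080540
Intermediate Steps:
B(g) = g (B(g) = g + 0 = g)
q(A, v) = (A + v)**2 (q(A, v) = (A + (0 + v))*(v + A) = (A + v)*(A + v) = (A + v)**2)
(q(-1514, -669) - 1*1761161) - 1*(-3076212) = (((-1514)**2 + (-669)**2 + 2*(-1514)*(-669)) - 1*1761161) - 1*(-3076212) = ((2292196 + 447561 + 2025732) - 1761161) + 3076212 = (4765489 - 1761161) + 3076212 = 3004328 + 3076212 = 6080540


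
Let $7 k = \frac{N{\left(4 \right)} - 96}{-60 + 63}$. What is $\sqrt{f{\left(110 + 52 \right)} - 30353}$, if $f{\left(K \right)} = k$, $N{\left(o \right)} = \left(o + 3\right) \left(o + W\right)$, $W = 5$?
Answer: $\frac{i \sqrt{1487374}}{7} \approx 174.23 i$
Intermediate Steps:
$N{\left(o \right)} = \left(3 + o\right) \left(5 + o\right)$ ($N{\left(o \right)} = \left(o + 3\right) \left(o + 5\right) = \left(3 + o\right) \left(5 + o\right)$)
$k = - \frac{11}{7}$ ($k = \frac{\left(\left(15 + 4^{2} + 8 \cdot 4\right) - 96\right) \frac{1}{-60 + 63}}{7} = \frac{\left(\left(15 + 16 + 32\right) - 96\right) \frac{1}{3}}{7} = \frac{\left(63 - 96\right) \frac{1}{3}}{7} = \frac{\left(-33\right) \frac{1}{3}}{7} = \frac{1}{7} \left(-11\right) = - \frac{11}{7} \approx -1.5714$)
$f{\left(K \right)} = - \frac{11}{7}$
$\sqrt{f{\left(110 + 52 \right)} - 30353} = \sqrt{- \frac{11}{7} - 30353} = \sqrt{- \frac{212482}{7}} = \frac{i \sqrt{1487374}}{7}$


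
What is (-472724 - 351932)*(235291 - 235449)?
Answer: 130295648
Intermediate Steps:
(-472724 - 351932)*(235291 - 235449) = -824656*(-158) = 130295648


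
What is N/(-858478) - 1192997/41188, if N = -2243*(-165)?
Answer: -519702575713/17679495932 ≈ -29.396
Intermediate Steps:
N = 370095
N/(-858478) - 1192997/41188 = 370095/(-858478) - 1192997/41188 = 370095*(-1/858478) - 1192997*1/41188 = -370095/858478 - 1192997/41188 = -519702575713/17679495932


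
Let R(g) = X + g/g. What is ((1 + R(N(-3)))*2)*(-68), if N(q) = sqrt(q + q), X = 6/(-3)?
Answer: 0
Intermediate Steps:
X = -2 (X = 6*(-1/3) = -2)
N(q) = sqrt(2)*sqrt(q) (N(q) = sqrt(2*q) = sqrt(2)*sqrt(q))
R(g) = -1 (R(g) = -2 + g/g = -2 + 1 = -1)
((1 + R(N(-3)))*2)*(-68) = ((1 - 1)*2)*(-68) = (0*2)*(-68) = 0*(-68) = 0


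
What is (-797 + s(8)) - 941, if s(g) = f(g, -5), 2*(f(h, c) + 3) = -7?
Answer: -3489/2 ≈ -1744.5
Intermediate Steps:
f(h, c) = -13/2 (f(h, c) = -3 + (½)*(-7) = -3 - 7/2 = -13/2)
s(g) = -13/2
(-797 + s(8)) - 941 = (-797 - 13/2) - 941 = -1607/2 - 941 = -3489/2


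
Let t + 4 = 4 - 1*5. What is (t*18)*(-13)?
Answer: 1170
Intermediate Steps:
t = -5 (t = -4 + (4 - 1*5) = -4 + (4 - 5) = -4 - 1 = -5)
(t*18)*(-13) = -5*18*(-13) = -90*(-13) = 1170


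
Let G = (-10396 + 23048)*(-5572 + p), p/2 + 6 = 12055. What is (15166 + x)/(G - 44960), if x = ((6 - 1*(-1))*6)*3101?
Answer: 18176/29293249 ≈ 0.00062048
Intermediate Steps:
p = 24098 (p = -12 + 2*12055 = -12 + 24110 = 24098)
G = 234390952 (G = (-10396 + 23048)*(-5572 + 24098) = 12652*18526 = 234390952)
x = 130242 (x = ((6 + 1)*6)*3101 = (7*6)*3101 = 42*3101 = 130242)
(15166 + x)/(G - 44960) = (15166 + 130242)/(234390952 - 44960) = 145408/234345992 = 145408*(1/234345992) = 18176/29293249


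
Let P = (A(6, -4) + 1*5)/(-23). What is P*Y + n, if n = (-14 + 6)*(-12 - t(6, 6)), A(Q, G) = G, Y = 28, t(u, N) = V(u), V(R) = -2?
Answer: 1812/23 ≈ 78.783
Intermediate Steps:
t(u, N) = -2
P = -1/23 (P = (-4 + 1*5)/(-23) = (-4 + 5)*(-1/23) = 1*(-1/23) = -1/23 ≈ -0.043478)
n = 80 (n = (-14 + 6)*(-12 - 1*(-2)) = -8*(-12 + 2) = -8*(-10) = 80)
P*Y + n = -1/23*28 + 80 = -28/23 + 80 = 1812/23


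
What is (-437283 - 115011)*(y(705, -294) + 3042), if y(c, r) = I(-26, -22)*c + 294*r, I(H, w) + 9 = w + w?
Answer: 66694471146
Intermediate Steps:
I(H, w) = -9 + 2*w (I(H, w) = -9 + (w + w) = -9 + 2*w)
y(c, r) = -53*c + 294*r (y(c, r) = (-9 + 2*(-22))*c + 294*r = (-9 - 44)*c + 294*r = -53*c + 294*r)
(-437283 - 115011)*(y(705, -294) + 3042) = (-437283 - 115011)*((-53*705 + 294*(-294)) + 3042) = -552294*((-37365 - 86436) + 3042) = -552294*(-123801 + 3042) = -552294*(-120759) = 66694471146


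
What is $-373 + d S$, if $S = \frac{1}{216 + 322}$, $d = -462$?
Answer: $- \frac{100568}{269} \approx -373.86$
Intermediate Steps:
$S = \frac{1}{538} \approx 0.0018587$
$-373 + d S = -373 - \frac{231}{269} = - \frac{100568}{269}$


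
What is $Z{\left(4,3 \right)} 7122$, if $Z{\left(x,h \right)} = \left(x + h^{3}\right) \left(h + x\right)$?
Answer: $1545474$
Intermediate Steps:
$Z{\left(x,h \right)} = \left(h + x\right) \left(x + h^{3}\right)$
$Z{\left(4,3 \right)} 7122 = \left(3^{4} + 4^{2} + 3 \cdot 4 + 4 \cdot 3^{3}\right) 7122 = \left(81 + 16 + 12 + 4 \cdot 27\right) 7122 = \left(81 + 16 + 12 + 108\right) 7122 = 217 \cdot 7122 = 1545474$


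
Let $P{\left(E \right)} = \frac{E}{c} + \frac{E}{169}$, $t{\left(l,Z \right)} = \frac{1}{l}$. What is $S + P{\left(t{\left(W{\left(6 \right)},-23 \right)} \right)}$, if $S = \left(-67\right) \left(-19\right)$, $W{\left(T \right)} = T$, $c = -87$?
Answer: $\frac{56150716}{44109} \approx 1273.0$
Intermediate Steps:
$P{\left(E \right)} = - \frac{82 E}{14703}$ ($P{\left(E \right)} = \frac{E}{-87} + \frac{E}{169} = E \left(- \frac{1}{87}\right) + E \frac{1}{169} = - \frac{E}{87} + \frac{E}{169} = - \frac{82 E}{14703}$)
$S = 1273$
$S + P{\left(t{\left(W{\left(6 \right)},-23 \right)} \right)} = 1273 - \frac{82}{14703 \cdot 6} = 1273 - \frac{41}{44109} = \frac{56150716}{44109}$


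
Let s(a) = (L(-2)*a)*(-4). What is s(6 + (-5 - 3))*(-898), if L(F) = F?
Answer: 14368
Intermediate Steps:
s(a) = 8*a (s(a) = -2*a*(-4) = 8*a)
s(6 + (-5 - 3))*(-898) = (8*(6 + (-5 - 3)))*(-898) = (8*(6 - 8))*(-898) = (8*(-2))*(-898) = -16*(-898) = 14368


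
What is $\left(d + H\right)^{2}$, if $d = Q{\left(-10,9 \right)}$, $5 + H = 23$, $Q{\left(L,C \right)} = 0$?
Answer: $324$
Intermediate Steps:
$H = 18$ ($H = -5 + 23 = 18$)
$d = 0$
$\left(d + H\right)^{2} = \left(0 + 18\right)^{2} = 18^{2} = 324$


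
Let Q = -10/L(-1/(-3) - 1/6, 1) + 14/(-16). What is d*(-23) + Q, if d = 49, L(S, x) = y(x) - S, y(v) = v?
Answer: -9119/8 ≈ -1139.9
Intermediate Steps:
L(S, x) = x - S
Q = -103/8 (Q = -10/(1 - (-1/(-3) - 1/6)) + 14/(-16) = -10/(1 - (-1*(-1/3) - 1*1/6)) + 14*(-1/16) = -10/(1 - (1/3 - 1/6)) - 7/8 = -10/(1 - 1*1/6) - 7/8 = -10/(1 - 1/6) - 7/8 = -10/5/6 - 7/8 = -10*6/5 - 7/8 = -12 - 7/8 = -103/8 ≈ -12.875)
d*(-23) + Q = 49*(-23) - 103/8 = -1127 - 103/8 = -9119/8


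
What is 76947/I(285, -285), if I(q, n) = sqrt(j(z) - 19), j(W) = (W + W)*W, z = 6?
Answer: 76947*sqrt(53)/53 ≈ 10569.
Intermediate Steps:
j(W) = 2*W**2 (j(W) = (2*W)*W = 2*W**2)
I(q, n) = sqrt(53) (I(q, n) = sqrt(2*6**2 - 19) = sqrt(2*36 - 19) = sqrt(72 - 19) = sqrt(53))
76947/I(285, -285) = 76947/(sqrt(53)) = 76947*(sqrt(53)/53) = 76947*sqrt(53)/53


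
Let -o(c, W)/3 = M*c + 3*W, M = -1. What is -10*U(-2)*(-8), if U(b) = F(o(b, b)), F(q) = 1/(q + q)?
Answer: 10/3 ≈ 3.3333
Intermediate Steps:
o(c, W) = -9*W + 3*c (o(c, W) = -3*(-c + 3*W) = -9*W + 3*c)
F(q) = 1/(2*q)
U(b) = -1/(12*b) (U(b) = 1/(2*(-9*b + 3*b)) = 1/(2*((-6*b))) = (-1/(6*b))/2 = -1/(12*b))
-10*U(-2)*(-8) = -(-5)/(6*(-2))*(-8) = -(-5)*(-1)/(6*2)*(-8) = -10*1/24*(-8) = -5/12*(-8) = 10/3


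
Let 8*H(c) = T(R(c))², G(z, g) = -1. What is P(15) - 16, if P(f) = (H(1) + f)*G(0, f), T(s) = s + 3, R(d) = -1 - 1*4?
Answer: -63/2 ≈ -31.500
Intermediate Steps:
R(d) = -5 (R(d) = -1 - 4 = -5)
T(s) = 3 + s
H(c) = ½ (H(c) = (3 - 5)²/8 = (⅛)*(-2)² = (⅛)*4 = ½)
P(f) = -½ - f (P(f) = (½ + f)*(-1) = -½ - f)
P(15) - 16 = (-½ - 1*15) - 16 = (-½ - 15) - 16 = -31/2 - 16 = -63/2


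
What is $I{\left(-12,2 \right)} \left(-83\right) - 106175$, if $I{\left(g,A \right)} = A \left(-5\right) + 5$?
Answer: $-105760$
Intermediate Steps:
$I{\left(g,A \right)} = 5 - 5 A$ ($I{\left(g,A \right)} = - 5 A + 5 = 5 - 5 A$)
$I{\left(-12,2 \right)} \left(-83\right) - 106175 = \left(5 - 10\right) \left(-83\right) - 106175 = \left(-5\right) \left(-83\right) - 106175 = 415 - 106175 = -105760$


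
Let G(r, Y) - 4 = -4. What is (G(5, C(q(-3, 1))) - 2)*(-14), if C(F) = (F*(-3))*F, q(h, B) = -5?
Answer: 28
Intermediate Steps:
C(F) = -3*F² (C(F) = (-3*F)*F = -3*F²)
G(r, Y) = 0 (G(r, Y) = 4 - 4 = 0)
(G(5, C(q(-3, 1))) - 2)*(-14) = (0 - 2)*(-14) = -2*(-14) = 28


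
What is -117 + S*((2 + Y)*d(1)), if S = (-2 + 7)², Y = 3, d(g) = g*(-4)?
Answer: -617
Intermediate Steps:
d(g) = -4*g
S = 25 (S = 5² = 25)
-117 + S*((2 + Y)*d(1)) = -117 + 25*((2 + 3)*(-4*1)) = -117 + 25*(5*(-4)) = -117 + 25*(-20) = -117 - 500 = -617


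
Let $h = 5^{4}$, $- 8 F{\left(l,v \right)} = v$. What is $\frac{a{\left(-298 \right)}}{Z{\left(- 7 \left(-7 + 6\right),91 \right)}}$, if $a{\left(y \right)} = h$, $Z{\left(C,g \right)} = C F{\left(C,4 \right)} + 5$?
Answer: $\frac{1250}{3} \approx 416.67$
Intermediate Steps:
$F{\left(l,v \right)} = - \frac{v}{8}$
$Z{\left(C,g \right)} = 5 - \frac{C}{2}$ ($Z{\left(C,g \right)} = C \left(\left(- \frac{1}{8}\right) 4\right) + 5 = C \left(- \frac{1}{2}\right) + 5 = - \frac{C}{2} + 5 = 5 - \frac{C}{2}$)
$h = 625$
$a{\left(y \right)} = 625$
$\frac{a{\left(-298 \right)}}{Z{\left(- 7 \left(-7 + 6\right),91 \right)}} = \frac{625}{5 - \frac{\left(-7\right) \left(-7 + 6\right)}{2}} = \frac{625}{5 - \frac{\left(-7\right) \left(-1\right)}{2}} = \frac{625}{5 - \frac{7}{2}} = \frac{625}{\frac{3}{2}} = 625 \cdot \frac{2}{3} = \frac{1250}{3}$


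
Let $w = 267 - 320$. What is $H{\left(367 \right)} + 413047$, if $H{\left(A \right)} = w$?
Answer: $412994$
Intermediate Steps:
$w = -53$ ($w = 267 - 320 = -53$)
$H{\left(A \right)} = -53$
$H{\left(367 \right)} + 413047 = -53 + 413047 = 412994$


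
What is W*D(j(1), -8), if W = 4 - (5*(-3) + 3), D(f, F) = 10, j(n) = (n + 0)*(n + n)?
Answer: 160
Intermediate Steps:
j(n) = 2*n² (j(n) = n*(2*n) = 2*n²)
W = 16 (W = 4 - (-15 + 3) = 4 - 1*(-12) = 4 + 12 = 16)
W*D(j(1), -8) = 16*10 = 160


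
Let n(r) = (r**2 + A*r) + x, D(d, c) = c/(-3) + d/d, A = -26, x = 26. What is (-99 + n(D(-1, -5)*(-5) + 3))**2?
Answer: 7409284/81 ≈ 91473.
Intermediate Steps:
D(d, c) = 1 - c/3 (D(d, c) = c*(-1/3) + 1 = -c/3 + 1 = 1 - c/3)
n(r) = 26 + r**2 - 26*r (n(r) = (r**2 - 26*r) + 26 = 26 + r**2 - 26*r)
(-99 + n(D(-1, -5)*(-5) + 3))**2 = (-99 + (26 + ((1 - 1/3*(-5))*(-5) + 3)**2 - 26*((1 - 1/3*(-5))*(-5) + 3)))**2 = (-99 + (26 + ((1 + 5/3)*(-5) + 3)**2 - 26*((1 + 5/3)*(-5) + 3)))**2 = (-99 + (26 + ((8/3)*(-5) + 3)**2 - 26*((8/3)*(-5) + 3)))**2 = (-99 + (26 + (-40/3 + 3)**2 - 26*(-40/3 + 3)))**2 = (-99 + (26 + (-31/3)**2 - 26*(-31/3)))**2 = (-99 + (26 + 961/9 + 806/3))**2 = (-99 + 3613/9)**2 = (2722/9)**2 = 7409284/81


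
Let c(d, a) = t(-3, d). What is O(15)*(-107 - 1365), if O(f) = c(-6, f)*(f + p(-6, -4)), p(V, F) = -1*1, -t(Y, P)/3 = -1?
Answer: -61824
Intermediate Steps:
t(Y, P) = 3 (t(Y, P) = -3*(-1) = 3)
c(d, a) = 3
p(V, F) = -1
O(f) = -3 + 3*f (O(f) = 3*(f - 1) = 3*(-1 + f) = -3 + 3*f)
O(15)*(-107 - 1365) = (-3 + 3*15)*(-107 - 1365) = (-3 + 45)*(-1472) = 42*(-1472) = -61824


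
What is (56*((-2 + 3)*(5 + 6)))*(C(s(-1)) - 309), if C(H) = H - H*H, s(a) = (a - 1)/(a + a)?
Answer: -190344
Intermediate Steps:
s(a) = (-1 + a)/(2*a) (s(a) = (-1 + a)/((2*a)) = (-1 + a)*(1/(2*a)) = (-1 + a)/(2*a))
C(H) = H - H²
(56*((-2 + 3)*(5 + 6)))*(C(s(-1)) - 309) = (56*((-2 + 3)*(5 + 6)))*(((½)*(-1 - 1)/(-1))*(1 - (-1 - 1)/(2*(-1))) - 309) = (56*(1*11))*(((½)*(-1)*(-2))*(1 - (-1)*(-2)/2) - 309) = (56*11)*(1*(1 - 1*1) - 309) = 616*(1*(1 - 1) - 309) = 616*(1*0 - 309) = 616*(0 - 309) = 616*(-309) = -190344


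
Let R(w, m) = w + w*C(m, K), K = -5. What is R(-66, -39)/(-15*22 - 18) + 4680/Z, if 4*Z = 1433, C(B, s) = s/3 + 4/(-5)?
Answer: 7969807/623355 ≈ 12.785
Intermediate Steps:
C(B, s) = -4/5 + s/3 (C(B, s) = s*(1/3) + 4*(-1/5) = s/3 - 4/5 = -4/5 + s/3)
R(w, m) = -22*w/15 (R(w, m) = w + w*(-4/5 + (1/3)*(-5)) = w + w*(-4/5 - 5/3) = w + w*(-37/15) = w - 37*w/15 = -22*w/15)
Z = 1433/4 (Z = (1/4)*1433 = 1433/4 ≈ 358.25)
R(-66, -39)/(-15*22 - 18) + 4680/Z = (-22/15*(-66))/(-15*22 - 18) + 4680/(1433/4) = 484/(5*(-330 - 18)) + 4680*(4/1433) = (484/5)/(-348) + 18720/1433 = (484/5)*(-1/348) + 18720/1433 = -121/435 + 18720/1433 = 7969807/623355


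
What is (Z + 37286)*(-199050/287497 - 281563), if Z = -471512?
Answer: 35150037527684586/287497 ≈ 1.2226e+11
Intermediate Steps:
(Z + 37286)*(-199050/287497 - 281563) = (-471512 + 37286)*(-199050/287497 - 281563) = -434226*(-199050*1/287497 - 281563) = -434226*(-199050/287497 - 281563) = -434226*(-80948716861/287497) = 35150037527684586/287497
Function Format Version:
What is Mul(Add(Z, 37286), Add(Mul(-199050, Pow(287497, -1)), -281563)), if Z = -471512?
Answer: Rational(35150037527684586, 287497) ≈ 1.2226e+11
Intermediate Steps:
Mul(Add(Z, 37286), Add(Mul(-199050, Pow(287497, -1)), -281563)) = Mul(Add(-471512, 37286), Add(Mul(-199050, Pow(287497, -1)), -281563)) = Mul(-434226, Add(Mul(-199050, Rational(1, 287497)), -281563)) = Mul(-434226, Add(Rational(-199050, 287497), -281563)) = Mul(-434226, Rational(-80948716861, 287497)) = Rational(35150037527684586, 287497)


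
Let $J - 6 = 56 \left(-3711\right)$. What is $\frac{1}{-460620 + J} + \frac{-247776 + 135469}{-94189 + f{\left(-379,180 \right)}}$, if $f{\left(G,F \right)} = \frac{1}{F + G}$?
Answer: $\frac{7469392745189}{6264396284580} \approx 1.1924$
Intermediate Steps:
$J = -207810$ ($J = 6 + 56 \left(-3711\right) = 6 - 207816 = -207810$)
$\frac{1}{-460620 + J} + \frac{-247776 + 135469}{-94189 + f{\left(-379,180 \right)}} = \frac{1}{-460620 - 207810} + \frac{-247776 + 135469}{-94189 + \frac{1}{180 - 379}} = \frac{1}{-668430} - \frac{112307}{-94189 + \frac{1}{-199}} = - \frac{1}{668430} - \frac{112307}{-94189 - \frac{1}{199}} = - \frac{1}{668430} - \frac{112307}{- \frac{18743612}{199}} = - \frac{1}{668430} - - \frac{22349093}{18743612} = - \frac{1}{668430} + \frac{22349093}{18743612} = \frac{7469392745189}{6264396284580}$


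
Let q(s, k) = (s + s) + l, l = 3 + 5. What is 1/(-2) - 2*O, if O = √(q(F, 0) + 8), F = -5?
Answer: -½ - 2*√6 ≈ -5.3990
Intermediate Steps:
l = 8
q(s, k) = 8 + 2*s (q(s, k) = (s + s) + 8 = 2*s + 8 = 8 + 2*s)
O = √6 (O = √((8 + 2*(-5)) + 8) = √((8 - 10) + 8) = √(-2 + 8) = √6 ≈ 2.4495)
1/(-2) - 2*O = 1/(-2) - 2*√6 = -½ - 2*√6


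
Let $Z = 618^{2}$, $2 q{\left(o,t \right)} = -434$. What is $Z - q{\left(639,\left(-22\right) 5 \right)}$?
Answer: $382141$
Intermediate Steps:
$q{\left(o,t \right)} = -217$ ($q{\left(o,t \right)} = \frac{1}{2} \left(-434\right) = -217$)
$Z = 381924$
$Z - q{\left(639,\left(-22\right) 5 \right)} = 381924 - -217 = 381924 + 217 = 382141$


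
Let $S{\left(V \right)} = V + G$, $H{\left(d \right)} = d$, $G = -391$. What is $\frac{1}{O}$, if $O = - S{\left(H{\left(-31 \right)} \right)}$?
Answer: $\frac{1}{422} \approx 0.0023697$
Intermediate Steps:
$S{\left(V \right)} = -391 + V$ ($S{\left(V \right)} = V - 391 = -391 + V$)
$O = 422$ ($O = - (-391 - 31) = \left(-1\right) \left(-422\right) = 422$)
$\frac{1}{O} = \frac{1}{422}$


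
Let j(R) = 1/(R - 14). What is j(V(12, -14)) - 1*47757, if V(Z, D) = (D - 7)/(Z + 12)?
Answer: -5683091/119 ≈ -47757.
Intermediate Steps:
V(Z, D) = (-7 + D)/(12 + Z)
j(R) = 1/(-14 + R)
j(V(12, -14)) - 1*47757 = 1/(-14 + (-7 - 14)/(12 + 12)) - 1*47757 = 1/(-14 - 21/24) - 47757 = 1/(-14 + (1/24)*(-21)) - 47757 = 1/(-14 - 7/8) - 47757 = 1/(-119/8) - 47757 = -8/119 - 47757 = -5683091/119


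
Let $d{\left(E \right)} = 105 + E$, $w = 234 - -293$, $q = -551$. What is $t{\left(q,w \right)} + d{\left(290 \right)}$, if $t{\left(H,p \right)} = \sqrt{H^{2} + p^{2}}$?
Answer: $395 + \sqrt{581330} \approx 1157.4$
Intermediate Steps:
$w = 527$ ($w = 234 + 293 = 527$)
$t{\left(q,w \right)} + d{\left(290 \right)} = \sqrt{\left(-551\right)^{2} + 527^{2}} + \left(105 + 290\right) = \sqrt{303601 + 277729} + 395 = \sqrt{581330} + 395 = 395 + \sqrt{581330}$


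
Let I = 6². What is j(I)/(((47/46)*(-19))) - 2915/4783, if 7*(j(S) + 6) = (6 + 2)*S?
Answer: -72346093/29898533 ≈ -2.4197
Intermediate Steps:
I = 36
j(S) = -6 + 8*S/7 (j(S) = -6 + ((6 + 2)*S)/7 = -6 + (8*S)/7 = -6 + 8*S/7)
j(I)/(((47/46)*(-19))) - 2915/4783 = (-6 + (8/7)*36)/(((47/46)*(-19))) - 2915/4783 = (-6 + 288/7)/(((47*(1/46))*(-19))) - 2915*1/4783 = 246/(7*(((47/46)*(-19)))) - 2915/4783 = 246/(7*(-893/46)) - 2915/4783 = (246/7)*(-46/893) - 2915/4783 = -11316/6251 - 2915/4783 = -72346093/29898533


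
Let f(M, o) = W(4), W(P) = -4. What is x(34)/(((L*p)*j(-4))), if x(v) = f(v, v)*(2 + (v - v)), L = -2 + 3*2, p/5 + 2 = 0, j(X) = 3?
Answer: 1/15 ≈ 0.066667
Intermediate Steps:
f(M, o) = -4
p = -10 (p = -10 + 5*0 = -10 + 0 = -10)
L = 4 (L = -2 + 6 = 4)
x(v) = -8 (x(v) = -4*(2 + (v - v)) = -4*(2 + 0) = -4*2 = -8)
x(34)/(((L*p)*j(-4))) = -8/((4*(-10))*3) = -8/((-40*3)) = -8/(-120) = -8*(-1/120) = 1/15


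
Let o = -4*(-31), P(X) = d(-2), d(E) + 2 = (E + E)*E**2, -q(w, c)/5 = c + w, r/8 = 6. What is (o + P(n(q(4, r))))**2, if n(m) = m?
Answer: 11236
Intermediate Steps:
r = 48 (r = 8*6 = 48)
q(w, c) = -5*c - 5*w (q(w, c) = -5*(c + w) = -5*c - 5*w)
d(E) = -2 + 2*E**3 (d(E) = -2 + (E + E)*E**2 = -2 + (2*E)*E**2 = -2 + 2*E**3)
P(X) = -18 (P(X) = -2 + 2*(-2)**3 = -2 + 2*(-8) = -2 - 16 = -18)
o = 124
(o + P(n(q(4, r))))**2 = (124 - 18)**2 = 106**2 = 11236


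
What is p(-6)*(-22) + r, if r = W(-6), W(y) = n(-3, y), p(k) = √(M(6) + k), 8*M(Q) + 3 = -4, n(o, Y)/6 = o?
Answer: -18 - 11*I*√110/2 ≈ -18.0 - 57.685*I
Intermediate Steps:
n(o, Y) = 6*o
M(Q) = -7/8 (M(Q) = -3/8 + (⅛)*(-4) = -3/8 - ½ = -7/8)
p(k) = √(-7/8 + k)
W(y) = -18 (W(y) = 6*(-3) = -18)
r = -18
p(-6)*(-22) + r = (√(-14 + 16*(-6))/4)*(-22) - 18 = (√(-14 - 96)/4)*(-22) - 18 = (√(-110)/4)*(-22) - 18 = ((I*√110)/4)*(-22) - 18 = (I*√110/4)*(-22) - 18 = -11*I*√110/2 - 18 = -18 - 11*I*√110/2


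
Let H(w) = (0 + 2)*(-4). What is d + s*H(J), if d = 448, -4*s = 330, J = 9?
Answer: 1108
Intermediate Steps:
s = -165/2 (s = -¼*330 = -165/2 ≈ -82.500)
H(w) = -8 (H(w) = 2*(-4) = -8)
d + s*H(J) = 448 - 165/2*(-8) = 448 + 660 = 1108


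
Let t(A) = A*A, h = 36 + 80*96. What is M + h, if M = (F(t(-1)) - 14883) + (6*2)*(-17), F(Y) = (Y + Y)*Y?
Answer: -7369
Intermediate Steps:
h = 7716 (h = 36 + 7680 = 7716)
t(A) = A²
F(Y) = 2*Y² (F(Y) = (2*Y)*Y = 2*Y²)
M = -15085 (M = (2*((-1)²)² - 14883) + (6*2)*(-17) = (2*1² - 14883) + 12*(-17) = (2*1 - 14883) - 204 = (2 - 14883) - 204 = -14881 - 204 = -15085)
M + h = -15085 + 7716 = -7369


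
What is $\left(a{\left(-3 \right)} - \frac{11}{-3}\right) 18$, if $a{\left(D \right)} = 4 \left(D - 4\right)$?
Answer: $-438$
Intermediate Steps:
$a{\left(D \right)} = -16 + 4 D$ ($a{\left(D \right)} = 4 \left(-4 + D\right) = -16 + 4 D$)
$\left(a{\left(-3 \right)} - \frac{11}{-3}\right) 18 = \left(\left(-16 + 4 \left(-3\right)\right) - \frac{11}{-3}\right) 18 = \left(\left(-16 - 12\right) - - \frac{11}{3}\right) 18 = \left(-28 + \frac{11}{3}\right) 18 = \left(- \frac{73}{3}\right) 18 = -438$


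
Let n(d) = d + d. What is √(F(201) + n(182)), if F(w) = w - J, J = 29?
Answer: 2*√134 ≈ 23.152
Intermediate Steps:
F(w) = -29 + w (F(w) = w - 1*29 = w - 29 = -29 + w)
n(d) = 2*d
√(F(201) + n(182)) = √((-29 + 201) + 2*182) = √(172 + 364) = √536 = 2*√134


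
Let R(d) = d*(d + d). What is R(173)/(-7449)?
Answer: -59858/7449 ≈ -8.0357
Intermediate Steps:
R(d) = 2*d² (R(d) = d*(2*d) = 2*d²)
R(173)/(-7449) = (2*173²)/(-7449) = (2*29929)*(-1/7449) = 59858*(-1/7449) = -59858/7449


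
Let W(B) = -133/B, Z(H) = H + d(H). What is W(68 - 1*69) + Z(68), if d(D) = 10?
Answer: 211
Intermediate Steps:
Z(H) = 10 + H (Z(H) = H + 10 = 10 + H)
W(68 - 1*69) + Z(68) = -133/(68 - 1*69) + (10 + 68) = -133/(68 - 69) + 78 = -133/(-1) + 78 = -133*(-1) + 78 = 133 + 78 = 211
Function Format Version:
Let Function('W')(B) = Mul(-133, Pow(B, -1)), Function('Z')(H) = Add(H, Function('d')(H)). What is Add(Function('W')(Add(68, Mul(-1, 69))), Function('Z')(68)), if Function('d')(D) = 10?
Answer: 211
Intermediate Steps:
Function('Z')(H) = Add(10, H) (Function('Z')(H) = Add(H, 10) = Add(10, H))
Add(Function('W')(Add(68, Mul(-1, 69))), Function('Z')(68)) = Add(Mul(-133, Pow(Add(68, Mul(-1, 69)), -1)), Add(10, 68)) = Add(Mul(-133, Pow(Add(68, -69), -1)), 78) = Add(Mul(-133, Pow(-1, -1)), 78) = Add(Mul(-133, -1), 78) = Add(133, 78) = 211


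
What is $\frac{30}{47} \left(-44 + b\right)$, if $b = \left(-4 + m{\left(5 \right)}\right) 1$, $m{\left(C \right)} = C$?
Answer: $- \frac{1290}{47} \approx -27.447$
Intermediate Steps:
$b = 1$ ($b = \left(-4 + 5\right) 1 = 1 \cdot 1 = 1$)
$\frac{30}{47} \left(-44 + b\right) = \frac{30}{47} \left(-44 + 1\right) = 30 \cdot \frac{1}{47} \left(-43\right) = \frac{30}{47} \left(-43\right) = - \frac{1290}{47}$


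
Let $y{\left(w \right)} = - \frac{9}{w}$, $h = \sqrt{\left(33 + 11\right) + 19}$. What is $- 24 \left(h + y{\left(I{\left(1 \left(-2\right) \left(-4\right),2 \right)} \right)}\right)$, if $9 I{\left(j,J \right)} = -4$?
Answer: $-486 - 72 \sqrt{7} \approx -676.49$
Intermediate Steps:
$I{\left(j,J \right)} = - \frac{4}{9}$ ($I{\left(j,J \right)} = \frac{1}{9} \left(-4\right) = - \frac{4}{9}$)
$h = 3 \sqrt{7}$ ($h = \sqrt{44 + 19} = \sqrt{63} = 3 \sqrt{7} \approx 7.9373$)
$- 24 \left(h + y{\left(I{\left(1 \left(-2\right) \left(-4\right),2 \right)} \right)}\right) = - 24 \left(3 \sqrt{7} - \frac{9}{- \frac{4}{9}}\right) = - 24 \left(3 \sqrt{7} - - \frac{81}{4}\right) = - 24 \left(3 \sqrt{7} + \frac{81}{4}\right) = - 24 \left(\frac{81}{4} + 3 \sqrt{7}\right) = -486 - 72 \sqrt{7}$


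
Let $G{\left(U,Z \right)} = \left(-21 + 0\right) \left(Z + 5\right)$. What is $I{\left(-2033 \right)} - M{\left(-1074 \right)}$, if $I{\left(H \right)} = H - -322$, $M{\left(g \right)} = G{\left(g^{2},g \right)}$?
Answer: $-24160$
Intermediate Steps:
$G{\left(U,Z \right)} = -105 - 21 Z$ ($G{\left(U,Z \right)} = - 21 \left(5 + Z\right) = -105 - 21 Z$)
$M{\left(g \right)} = -105 - 21 g$
$I{\left(H \right)} = 322 + H$ ($I{\left(H \right)} = H + 322 = 322 + H$)
$I{\left(-2033 \right)} - M{\left(-1074 \right)} = \left(322 - 2033\right) - \left(-105 - -22554\right) = -1711 - \left(-105 + 22554\right) = -1711 - 22449 = -24160$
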